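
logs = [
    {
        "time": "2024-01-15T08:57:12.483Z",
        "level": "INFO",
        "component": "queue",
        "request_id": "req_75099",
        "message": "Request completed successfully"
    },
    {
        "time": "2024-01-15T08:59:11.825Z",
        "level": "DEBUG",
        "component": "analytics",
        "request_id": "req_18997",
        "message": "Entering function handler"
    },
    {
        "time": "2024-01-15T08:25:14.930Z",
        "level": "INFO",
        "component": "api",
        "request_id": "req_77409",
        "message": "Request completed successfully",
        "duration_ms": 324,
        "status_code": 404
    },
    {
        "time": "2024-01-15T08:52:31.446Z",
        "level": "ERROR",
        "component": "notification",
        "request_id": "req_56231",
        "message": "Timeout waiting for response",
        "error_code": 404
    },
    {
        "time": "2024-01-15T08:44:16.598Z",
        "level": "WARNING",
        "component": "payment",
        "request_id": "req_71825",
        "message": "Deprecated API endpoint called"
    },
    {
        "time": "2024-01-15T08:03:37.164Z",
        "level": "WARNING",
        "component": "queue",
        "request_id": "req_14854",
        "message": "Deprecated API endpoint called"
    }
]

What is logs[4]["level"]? "WARNING"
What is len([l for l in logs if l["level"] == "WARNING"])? 2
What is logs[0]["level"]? "INFO"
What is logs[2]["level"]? "INFO"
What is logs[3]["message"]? "Timeout waiting for response"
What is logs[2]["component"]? "api"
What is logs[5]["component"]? "queue"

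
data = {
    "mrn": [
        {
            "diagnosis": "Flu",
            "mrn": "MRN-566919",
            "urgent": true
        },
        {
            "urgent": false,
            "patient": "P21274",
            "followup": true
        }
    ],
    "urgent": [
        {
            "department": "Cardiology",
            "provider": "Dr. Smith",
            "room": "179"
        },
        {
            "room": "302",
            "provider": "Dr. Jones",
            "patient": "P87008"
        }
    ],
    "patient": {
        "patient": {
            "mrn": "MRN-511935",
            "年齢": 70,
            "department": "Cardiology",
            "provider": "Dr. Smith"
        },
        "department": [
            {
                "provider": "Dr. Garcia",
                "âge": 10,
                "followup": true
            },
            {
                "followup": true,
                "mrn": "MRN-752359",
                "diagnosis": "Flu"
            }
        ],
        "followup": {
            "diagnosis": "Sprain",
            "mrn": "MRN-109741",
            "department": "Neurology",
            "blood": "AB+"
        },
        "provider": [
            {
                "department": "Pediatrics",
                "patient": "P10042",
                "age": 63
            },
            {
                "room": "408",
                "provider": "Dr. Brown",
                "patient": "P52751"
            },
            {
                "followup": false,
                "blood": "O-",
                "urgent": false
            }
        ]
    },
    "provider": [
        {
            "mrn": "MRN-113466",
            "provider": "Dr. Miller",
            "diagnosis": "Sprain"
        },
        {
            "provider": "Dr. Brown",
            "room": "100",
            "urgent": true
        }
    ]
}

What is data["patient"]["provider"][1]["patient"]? "P52751"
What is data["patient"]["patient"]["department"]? "Cardiology"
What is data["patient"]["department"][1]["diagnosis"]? "Flu"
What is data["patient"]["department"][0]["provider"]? "Dr. Garcia"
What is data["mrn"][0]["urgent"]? True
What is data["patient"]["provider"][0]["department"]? "Pediatrics"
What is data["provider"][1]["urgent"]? True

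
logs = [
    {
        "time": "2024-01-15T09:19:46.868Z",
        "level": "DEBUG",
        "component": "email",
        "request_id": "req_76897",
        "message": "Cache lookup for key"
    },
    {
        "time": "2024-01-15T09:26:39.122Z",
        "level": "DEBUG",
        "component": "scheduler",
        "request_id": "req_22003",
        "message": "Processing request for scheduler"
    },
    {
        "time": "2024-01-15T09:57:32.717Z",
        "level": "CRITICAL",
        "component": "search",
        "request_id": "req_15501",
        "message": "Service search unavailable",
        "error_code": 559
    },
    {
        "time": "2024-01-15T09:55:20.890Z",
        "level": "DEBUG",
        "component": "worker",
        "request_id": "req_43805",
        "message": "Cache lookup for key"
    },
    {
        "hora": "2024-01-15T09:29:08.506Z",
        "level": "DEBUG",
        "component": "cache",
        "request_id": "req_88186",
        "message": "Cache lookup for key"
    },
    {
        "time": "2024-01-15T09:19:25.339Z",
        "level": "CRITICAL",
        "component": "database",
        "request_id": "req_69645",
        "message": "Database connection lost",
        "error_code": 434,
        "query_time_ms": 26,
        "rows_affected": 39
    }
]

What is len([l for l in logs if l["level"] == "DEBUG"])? 4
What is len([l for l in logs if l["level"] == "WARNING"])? 0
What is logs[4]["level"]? "DEBUG"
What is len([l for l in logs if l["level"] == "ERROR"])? 0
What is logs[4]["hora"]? "2024-01-15T09:29:08.506Z"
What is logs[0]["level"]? "DEBUG"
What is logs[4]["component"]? "cache"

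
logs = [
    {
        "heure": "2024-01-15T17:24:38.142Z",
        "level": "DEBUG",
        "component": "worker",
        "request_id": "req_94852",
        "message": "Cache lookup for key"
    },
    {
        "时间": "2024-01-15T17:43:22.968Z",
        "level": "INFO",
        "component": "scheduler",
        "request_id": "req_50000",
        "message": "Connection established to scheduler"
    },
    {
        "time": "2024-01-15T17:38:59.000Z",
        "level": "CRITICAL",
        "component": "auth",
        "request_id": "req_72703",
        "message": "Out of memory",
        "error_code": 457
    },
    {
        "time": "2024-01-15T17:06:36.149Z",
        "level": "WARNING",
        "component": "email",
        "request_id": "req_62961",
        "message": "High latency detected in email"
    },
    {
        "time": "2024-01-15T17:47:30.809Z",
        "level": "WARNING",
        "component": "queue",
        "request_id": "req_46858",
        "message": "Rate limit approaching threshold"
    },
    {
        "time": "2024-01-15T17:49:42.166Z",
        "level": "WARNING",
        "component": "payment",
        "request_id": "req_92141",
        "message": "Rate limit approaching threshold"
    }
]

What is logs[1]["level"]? "INFO"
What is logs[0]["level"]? "DEBUG"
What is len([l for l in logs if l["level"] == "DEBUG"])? 1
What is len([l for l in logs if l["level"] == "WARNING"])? 3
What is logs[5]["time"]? "2024-01-15T17:49:42.166Z"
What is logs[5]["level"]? "WARNING"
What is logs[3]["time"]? "2024-01-15T17:06:36.149Z"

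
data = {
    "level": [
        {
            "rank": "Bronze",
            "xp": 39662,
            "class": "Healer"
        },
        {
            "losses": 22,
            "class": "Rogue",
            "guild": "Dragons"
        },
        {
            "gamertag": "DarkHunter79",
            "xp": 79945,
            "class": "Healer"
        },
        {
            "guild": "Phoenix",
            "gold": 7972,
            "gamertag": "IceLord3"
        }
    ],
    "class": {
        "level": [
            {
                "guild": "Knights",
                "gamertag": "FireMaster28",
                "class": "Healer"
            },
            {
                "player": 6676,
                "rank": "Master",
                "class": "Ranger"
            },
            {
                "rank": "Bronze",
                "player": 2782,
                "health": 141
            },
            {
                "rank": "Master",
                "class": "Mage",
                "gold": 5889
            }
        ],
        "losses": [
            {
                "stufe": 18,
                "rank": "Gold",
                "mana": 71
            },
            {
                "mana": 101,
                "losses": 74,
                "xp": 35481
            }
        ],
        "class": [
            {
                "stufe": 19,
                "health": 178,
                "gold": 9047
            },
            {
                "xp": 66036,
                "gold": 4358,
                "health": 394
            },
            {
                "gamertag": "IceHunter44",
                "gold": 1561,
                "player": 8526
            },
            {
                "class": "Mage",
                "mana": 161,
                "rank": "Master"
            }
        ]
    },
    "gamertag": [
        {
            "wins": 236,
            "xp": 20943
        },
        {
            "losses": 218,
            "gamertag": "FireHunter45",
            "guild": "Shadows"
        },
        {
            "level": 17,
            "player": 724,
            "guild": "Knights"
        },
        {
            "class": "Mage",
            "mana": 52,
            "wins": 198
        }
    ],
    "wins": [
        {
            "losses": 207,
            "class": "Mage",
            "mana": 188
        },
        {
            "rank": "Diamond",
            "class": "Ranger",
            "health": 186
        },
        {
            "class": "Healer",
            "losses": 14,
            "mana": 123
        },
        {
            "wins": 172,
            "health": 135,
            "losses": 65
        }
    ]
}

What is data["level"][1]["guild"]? "Dragons"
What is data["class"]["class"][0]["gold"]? 9047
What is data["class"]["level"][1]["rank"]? "Master"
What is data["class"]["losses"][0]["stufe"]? 18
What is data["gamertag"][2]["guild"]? "Knights"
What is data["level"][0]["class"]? "Healer"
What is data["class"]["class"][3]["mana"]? 161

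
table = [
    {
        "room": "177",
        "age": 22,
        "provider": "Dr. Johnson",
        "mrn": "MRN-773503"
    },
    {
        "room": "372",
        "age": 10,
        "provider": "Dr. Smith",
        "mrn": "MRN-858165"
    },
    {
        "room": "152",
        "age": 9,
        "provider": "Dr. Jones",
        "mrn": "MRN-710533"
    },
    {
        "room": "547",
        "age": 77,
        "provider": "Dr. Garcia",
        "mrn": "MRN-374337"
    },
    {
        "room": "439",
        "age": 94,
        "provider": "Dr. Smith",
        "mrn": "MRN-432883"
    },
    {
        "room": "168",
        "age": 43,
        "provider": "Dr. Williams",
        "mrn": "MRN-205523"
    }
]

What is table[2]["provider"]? "Dr. Jones"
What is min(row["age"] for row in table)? 9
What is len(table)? 6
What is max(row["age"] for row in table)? 94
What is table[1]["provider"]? "Dr. Smith"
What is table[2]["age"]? 9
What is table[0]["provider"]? "Dr. Johnson"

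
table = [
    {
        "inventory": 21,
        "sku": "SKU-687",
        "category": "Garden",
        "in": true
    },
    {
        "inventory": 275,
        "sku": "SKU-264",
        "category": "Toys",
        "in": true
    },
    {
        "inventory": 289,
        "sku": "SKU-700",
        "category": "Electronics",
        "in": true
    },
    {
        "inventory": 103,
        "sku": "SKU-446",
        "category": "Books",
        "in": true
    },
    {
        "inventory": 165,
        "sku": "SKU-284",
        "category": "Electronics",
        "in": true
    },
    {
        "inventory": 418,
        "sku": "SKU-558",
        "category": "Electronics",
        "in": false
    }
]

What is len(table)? 6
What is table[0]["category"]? "Garden"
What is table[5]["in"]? False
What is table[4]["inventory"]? 165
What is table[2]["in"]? True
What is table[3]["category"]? "Books"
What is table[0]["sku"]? "SKU-687"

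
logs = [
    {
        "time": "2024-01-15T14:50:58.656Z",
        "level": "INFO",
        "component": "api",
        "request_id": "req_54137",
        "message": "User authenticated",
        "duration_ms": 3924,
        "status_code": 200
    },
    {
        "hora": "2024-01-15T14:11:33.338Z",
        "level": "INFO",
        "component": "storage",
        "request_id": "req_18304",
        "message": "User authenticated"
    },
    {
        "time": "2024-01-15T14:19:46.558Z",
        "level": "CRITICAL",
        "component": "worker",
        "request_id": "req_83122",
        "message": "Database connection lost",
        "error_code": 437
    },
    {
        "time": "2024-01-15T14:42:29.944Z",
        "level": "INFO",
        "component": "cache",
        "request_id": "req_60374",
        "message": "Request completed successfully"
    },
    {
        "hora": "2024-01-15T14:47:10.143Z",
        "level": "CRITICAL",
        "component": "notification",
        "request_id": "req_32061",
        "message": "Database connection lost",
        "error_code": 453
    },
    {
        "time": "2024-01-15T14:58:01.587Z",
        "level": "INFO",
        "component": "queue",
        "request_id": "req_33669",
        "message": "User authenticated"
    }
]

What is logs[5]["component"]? "queue"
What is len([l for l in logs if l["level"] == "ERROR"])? 0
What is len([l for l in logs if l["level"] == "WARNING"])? 0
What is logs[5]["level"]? "INFO"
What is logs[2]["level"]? "CRITICAL"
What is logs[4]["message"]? "Database connection lost"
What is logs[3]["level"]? "INFO"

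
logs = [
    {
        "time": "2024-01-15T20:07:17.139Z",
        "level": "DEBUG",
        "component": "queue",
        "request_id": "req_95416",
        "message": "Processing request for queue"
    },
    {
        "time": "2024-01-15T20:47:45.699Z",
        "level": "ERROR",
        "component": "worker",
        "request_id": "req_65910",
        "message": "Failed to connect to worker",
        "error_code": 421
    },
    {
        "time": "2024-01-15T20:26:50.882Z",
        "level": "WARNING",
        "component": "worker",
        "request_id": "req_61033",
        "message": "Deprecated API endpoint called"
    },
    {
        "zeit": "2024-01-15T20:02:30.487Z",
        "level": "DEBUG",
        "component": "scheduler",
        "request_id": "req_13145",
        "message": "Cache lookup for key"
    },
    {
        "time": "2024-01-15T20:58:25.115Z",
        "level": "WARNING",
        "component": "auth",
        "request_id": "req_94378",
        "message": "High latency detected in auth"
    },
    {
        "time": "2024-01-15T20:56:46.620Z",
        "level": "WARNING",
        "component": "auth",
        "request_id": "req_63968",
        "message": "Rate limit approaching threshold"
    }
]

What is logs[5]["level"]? "WARNING"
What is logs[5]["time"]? "2024-01-15T20:56:46.620Z"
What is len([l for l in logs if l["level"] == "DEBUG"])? 2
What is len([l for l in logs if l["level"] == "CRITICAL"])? 0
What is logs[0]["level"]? "DEBUG"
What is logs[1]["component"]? "worker"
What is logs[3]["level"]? "DEBUG"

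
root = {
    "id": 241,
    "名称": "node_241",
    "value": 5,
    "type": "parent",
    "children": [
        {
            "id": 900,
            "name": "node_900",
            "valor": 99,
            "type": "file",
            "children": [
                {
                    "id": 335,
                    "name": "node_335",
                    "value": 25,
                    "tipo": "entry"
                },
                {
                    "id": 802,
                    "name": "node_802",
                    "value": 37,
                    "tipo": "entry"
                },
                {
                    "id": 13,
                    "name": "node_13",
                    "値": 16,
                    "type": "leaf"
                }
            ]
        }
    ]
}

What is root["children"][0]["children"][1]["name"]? "node_802"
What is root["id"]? 241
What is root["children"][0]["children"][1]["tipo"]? "entry"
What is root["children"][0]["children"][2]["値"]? 16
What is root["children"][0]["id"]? 900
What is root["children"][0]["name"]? "node_900"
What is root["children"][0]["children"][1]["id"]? 802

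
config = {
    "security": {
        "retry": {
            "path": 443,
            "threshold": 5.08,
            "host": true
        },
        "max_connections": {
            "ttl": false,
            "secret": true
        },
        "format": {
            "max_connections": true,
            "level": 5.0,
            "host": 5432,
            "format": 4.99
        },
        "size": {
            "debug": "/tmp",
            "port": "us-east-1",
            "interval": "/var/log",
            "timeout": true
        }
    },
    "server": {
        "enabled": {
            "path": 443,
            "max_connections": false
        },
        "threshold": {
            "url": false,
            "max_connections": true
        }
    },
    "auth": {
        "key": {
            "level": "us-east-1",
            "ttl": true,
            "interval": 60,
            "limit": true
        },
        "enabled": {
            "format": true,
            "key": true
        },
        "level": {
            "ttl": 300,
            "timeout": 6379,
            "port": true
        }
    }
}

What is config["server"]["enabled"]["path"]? 443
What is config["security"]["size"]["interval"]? "/var/log"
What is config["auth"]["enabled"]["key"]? True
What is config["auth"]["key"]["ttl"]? True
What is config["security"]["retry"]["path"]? 443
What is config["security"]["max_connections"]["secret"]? True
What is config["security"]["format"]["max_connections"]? True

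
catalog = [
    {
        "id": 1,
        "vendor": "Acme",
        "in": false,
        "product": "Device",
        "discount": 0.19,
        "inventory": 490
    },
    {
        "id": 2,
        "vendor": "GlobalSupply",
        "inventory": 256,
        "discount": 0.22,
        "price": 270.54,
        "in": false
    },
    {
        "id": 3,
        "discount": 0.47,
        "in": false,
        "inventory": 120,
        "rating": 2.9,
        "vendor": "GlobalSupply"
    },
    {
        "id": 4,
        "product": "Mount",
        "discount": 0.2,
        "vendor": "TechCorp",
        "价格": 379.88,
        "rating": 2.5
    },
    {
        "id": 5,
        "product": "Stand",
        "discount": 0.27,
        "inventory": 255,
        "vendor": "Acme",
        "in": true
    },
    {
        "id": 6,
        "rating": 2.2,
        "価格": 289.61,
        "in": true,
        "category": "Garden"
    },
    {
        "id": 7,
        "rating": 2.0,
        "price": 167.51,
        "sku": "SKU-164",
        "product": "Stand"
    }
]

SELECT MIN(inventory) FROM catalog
120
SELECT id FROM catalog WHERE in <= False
[1, 2, 3]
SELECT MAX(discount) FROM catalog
0.47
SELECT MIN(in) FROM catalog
False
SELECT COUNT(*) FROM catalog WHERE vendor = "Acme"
2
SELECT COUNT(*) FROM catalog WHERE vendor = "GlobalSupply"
2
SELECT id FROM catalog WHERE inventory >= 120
[1, 2, 3, 5]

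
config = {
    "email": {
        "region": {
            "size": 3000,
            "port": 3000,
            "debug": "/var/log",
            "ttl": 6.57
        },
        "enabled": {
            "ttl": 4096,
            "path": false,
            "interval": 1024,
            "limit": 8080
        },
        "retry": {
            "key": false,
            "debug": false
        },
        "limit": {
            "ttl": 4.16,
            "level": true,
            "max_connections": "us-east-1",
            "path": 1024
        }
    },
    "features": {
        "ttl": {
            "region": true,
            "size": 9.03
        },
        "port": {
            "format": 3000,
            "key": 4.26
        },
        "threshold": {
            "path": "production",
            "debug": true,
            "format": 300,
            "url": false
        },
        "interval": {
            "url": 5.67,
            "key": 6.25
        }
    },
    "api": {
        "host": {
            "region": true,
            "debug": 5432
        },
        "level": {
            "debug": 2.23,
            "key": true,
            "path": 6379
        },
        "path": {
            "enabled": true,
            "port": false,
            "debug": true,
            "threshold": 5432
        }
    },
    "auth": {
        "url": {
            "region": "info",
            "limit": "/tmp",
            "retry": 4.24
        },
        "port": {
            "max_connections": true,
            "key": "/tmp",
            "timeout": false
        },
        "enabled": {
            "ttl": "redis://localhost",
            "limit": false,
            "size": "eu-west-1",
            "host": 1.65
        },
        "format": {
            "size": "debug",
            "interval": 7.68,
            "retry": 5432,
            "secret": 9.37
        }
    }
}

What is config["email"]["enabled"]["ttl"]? 4096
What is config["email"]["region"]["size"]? 3000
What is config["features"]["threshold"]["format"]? 300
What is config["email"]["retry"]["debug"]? False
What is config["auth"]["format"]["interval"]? 7.68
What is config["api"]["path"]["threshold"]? 5432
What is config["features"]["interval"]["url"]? 5.67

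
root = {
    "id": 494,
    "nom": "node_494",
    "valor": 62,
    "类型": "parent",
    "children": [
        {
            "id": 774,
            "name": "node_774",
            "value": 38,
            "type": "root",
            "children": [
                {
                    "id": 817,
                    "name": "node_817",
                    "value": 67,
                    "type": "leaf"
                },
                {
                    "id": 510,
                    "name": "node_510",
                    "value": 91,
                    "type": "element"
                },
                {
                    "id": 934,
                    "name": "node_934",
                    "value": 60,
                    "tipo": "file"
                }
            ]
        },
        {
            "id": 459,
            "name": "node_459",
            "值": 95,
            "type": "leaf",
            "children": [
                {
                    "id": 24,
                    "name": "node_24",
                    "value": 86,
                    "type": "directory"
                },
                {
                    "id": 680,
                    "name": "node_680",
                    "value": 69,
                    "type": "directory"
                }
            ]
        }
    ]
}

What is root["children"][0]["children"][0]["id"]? 817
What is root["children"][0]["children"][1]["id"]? 510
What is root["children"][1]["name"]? "node_459"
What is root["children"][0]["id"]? 774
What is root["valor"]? 62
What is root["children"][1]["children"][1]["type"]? "directory"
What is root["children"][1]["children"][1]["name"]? "node_680"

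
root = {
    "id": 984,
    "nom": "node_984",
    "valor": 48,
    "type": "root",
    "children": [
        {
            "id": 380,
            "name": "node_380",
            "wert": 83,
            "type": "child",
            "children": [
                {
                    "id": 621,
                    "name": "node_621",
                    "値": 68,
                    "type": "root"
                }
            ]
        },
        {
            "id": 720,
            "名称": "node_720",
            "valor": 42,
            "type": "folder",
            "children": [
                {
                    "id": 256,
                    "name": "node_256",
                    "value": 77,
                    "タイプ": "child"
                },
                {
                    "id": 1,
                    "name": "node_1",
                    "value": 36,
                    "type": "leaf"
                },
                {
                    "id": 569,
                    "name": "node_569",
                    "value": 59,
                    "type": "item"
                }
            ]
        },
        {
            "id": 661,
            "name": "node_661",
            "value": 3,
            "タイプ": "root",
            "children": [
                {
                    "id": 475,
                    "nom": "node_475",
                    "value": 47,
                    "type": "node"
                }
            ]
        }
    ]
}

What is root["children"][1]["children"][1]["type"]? "leaf"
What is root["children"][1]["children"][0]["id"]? 256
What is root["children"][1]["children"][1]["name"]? "node_1"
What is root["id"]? 984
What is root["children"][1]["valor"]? 42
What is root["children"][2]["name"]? "node_661"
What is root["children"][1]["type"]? "folder"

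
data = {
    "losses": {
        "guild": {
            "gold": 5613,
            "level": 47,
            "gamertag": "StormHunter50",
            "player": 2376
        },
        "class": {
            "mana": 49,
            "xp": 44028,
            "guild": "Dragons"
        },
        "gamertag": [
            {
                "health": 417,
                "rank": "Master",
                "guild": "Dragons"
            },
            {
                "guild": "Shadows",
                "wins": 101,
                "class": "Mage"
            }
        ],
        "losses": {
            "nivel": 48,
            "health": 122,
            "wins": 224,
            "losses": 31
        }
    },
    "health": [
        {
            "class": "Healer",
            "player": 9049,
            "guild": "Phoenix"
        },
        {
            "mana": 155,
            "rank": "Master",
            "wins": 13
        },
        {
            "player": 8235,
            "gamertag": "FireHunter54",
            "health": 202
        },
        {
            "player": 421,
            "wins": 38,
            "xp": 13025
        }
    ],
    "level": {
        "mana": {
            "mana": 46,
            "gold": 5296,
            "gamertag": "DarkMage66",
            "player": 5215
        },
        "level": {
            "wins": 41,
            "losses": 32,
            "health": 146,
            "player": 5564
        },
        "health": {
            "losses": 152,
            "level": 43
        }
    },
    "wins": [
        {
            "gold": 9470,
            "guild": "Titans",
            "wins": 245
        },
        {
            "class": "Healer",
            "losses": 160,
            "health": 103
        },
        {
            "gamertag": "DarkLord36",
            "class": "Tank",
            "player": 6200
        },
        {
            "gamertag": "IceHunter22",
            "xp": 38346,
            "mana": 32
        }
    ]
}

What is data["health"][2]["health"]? 202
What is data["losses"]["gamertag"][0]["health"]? 417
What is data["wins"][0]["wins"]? 245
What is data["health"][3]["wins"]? 38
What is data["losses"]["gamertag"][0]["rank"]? "Master"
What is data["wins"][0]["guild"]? "Titans"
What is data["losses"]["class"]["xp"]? 44028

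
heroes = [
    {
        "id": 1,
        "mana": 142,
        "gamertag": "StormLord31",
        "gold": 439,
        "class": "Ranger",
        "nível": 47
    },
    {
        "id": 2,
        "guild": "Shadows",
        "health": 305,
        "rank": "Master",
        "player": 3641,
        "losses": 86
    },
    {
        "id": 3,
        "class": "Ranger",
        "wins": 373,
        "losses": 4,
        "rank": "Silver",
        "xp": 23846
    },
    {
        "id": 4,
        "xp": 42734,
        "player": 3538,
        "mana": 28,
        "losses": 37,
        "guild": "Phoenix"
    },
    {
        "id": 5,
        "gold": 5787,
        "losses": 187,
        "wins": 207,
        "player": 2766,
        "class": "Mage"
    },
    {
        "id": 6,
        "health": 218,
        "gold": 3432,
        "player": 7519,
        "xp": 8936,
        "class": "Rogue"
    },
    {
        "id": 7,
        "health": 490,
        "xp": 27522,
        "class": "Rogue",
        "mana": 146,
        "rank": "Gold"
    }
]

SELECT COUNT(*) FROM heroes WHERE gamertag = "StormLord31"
1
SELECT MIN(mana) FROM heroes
28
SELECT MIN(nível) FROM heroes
47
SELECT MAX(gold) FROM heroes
5787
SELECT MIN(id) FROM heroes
1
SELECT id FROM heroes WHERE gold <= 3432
[1, 6]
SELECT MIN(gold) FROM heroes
439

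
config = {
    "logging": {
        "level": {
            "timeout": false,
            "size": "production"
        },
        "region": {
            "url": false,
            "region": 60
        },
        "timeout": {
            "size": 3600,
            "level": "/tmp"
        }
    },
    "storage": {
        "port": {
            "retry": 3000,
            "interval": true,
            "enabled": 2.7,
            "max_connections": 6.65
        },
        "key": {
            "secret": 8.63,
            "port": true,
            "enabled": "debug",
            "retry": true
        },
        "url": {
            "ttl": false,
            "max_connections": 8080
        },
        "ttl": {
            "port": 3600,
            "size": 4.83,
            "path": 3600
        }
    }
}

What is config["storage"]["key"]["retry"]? True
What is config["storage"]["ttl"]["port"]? 3600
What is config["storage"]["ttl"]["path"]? 3600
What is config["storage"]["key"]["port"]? True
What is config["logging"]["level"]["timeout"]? False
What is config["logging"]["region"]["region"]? 60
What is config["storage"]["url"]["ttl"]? False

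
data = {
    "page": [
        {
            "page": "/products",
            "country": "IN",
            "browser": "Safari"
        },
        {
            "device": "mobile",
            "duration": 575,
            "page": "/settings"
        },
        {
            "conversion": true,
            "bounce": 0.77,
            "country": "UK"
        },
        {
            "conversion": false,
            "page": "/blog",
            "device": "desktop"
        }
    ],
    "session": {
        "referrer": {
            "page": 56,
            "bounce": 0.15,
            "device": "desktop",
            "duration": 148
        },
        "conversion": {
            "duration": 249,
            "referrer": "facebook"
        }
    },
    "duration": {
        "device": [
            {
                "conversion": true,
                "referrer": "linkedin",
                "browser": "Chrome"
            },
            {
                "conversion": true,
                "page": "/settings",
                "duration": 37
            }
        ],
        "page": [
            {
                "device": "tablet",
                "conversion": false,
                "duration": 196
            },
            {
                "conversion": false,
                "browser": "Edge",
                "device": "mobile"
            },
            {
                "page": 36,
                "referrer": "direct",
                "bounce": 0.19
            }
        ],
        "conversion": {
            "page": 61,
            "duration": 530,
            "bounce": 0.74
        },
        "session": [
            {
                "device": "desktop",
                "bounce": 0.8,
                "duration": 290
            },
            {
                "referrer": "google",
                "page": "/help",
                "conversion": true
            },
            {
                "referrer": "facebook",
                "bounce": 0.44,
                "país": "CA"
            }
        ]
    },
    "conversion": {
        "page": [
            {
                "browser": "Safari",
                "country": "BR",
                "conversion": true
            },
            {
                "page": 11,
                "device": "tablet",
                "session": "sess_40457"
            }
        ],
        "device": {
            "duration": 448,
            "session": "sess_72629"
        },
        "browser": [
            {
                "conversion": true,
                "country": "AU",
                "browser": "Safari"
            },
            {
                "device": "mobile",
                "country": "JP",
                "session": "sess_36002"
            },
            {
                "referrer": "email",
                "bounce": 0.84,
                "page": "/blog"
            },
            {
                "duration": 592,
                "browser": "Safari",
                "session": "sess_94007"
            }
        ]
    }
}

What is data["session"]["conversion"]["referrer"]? "facebook"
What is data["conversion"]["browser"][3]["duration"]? 592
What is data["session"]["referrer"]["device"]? "desktop"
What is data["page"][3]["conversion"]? False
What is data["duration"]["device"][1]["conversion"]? True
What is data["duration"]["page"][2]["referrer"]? "direct"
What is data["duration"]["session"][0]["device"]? "desktop"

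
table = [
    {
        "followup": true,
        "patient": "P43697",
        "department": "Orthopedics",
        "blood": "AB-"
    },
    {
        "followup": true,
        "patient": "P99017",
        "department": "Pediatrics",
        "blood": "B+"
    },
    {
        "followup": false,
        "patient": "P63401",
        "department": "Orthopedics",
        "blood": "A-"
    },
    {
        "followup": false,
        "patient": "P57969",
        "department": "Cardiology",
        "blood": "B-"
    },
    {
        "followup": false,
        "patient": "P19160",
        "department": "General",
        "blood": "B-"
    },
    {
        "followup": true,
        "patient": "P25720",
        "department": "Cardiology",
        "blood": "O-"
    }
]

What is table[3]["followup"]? False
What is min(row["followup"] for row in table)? False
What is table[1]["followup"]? True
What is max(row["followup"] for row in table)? True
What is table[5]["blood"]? "O-"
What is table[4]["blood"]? "B-"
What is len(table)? 6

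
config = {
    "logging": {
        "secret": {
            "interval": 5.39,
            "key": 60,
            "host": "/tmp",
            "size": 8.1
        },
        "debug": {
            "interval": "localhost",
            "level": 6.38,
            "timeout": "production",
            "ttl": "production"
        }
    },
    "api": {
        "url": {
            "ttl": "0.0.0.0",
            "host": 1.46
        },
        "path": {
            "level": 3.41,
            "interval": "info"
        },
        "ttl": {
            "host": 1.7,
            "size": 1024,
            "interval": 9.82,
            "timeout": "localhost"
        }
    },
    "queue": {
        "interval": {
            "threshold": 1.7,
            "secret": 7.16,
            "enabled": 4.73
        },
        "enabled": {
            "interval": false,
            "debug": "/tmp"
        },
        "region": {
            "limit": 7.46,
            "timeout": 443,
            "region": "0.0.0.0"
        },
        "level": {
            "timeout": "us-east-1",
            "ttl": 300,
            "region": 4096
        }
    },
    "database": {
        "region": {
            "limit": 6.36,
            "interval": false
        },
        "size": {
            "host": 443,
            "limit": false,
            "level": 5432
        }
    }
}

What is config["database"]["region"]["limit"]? 6.36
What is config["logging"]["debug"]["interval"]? "localhost"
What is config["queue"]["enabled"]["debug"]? "/tmp"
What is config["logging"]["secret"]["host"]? "/tmp"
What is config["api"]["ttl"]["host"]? 1.7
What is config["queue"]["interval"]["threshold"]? 1.7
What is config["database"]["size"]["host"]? 443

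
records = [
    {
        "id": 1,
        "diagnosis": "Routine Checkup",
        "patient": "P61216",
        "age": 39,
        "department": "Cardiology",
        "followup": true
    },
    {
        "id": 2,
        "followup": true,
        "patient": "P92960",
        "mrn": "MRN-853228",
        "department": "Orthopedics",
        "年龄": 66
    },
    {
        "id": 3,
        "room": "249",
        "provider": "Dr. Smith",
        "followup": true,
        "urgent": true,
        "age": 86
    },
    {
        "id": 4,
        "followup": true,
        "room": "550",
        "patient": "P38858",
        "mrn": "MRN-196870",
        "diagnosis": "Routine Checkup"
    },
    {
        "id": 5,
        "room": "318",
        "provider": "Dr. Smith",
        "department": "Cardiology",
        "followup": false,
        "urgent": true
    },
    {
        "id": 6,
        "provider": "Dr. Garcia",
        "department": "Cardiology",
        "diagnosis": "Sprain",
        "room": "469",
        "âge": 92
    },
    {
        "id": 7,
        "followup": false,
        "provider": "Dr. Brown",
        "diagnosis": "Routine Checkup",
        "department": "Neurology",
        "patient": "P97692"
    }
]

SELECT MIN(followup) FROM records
False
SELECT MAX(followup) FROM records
True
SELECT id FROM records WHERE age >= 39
[1, 3]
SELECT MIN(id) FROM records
1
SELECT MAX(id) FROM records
7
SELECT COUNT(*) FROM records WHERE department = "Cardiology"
3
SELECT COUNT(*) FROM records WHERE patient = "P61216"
1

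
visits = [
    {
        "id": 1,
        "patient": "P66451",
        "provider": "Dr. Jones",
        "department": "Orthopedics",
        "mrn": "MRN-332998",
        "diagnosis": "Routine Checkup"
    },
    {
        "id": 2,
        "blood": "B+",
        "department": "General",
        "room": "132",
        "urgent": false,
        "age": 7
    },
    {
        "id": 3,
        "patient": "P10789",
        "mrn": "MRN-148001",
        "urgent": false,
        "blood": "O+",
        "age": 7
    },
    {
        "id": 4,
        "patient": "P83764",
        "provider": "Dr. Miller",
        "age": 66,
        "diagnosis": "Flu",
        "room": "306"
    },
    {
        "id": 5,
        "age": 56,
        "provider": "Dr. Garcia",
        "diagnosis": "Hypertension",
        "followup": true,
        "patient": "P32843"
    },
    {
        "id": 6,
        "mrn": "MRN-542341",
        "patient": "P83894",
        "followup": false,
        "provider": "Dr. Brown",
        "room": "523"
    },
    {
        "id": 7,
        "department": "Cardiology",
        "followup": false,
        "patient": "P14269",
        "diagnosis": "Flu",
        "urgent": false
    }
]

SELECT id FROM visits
[1, 2, 3, 4, 5, 6, 7]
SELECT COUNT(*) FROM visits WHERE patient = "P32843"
1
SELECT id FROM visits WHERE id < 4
[1, 2, 3]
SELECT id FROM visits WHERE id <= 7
[1, 2, 3, 4, 5, 6, 7]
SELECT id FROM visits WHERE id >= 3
[3, 4, 5, 6, 7]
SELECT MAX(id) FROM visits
7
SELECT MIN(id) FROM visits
1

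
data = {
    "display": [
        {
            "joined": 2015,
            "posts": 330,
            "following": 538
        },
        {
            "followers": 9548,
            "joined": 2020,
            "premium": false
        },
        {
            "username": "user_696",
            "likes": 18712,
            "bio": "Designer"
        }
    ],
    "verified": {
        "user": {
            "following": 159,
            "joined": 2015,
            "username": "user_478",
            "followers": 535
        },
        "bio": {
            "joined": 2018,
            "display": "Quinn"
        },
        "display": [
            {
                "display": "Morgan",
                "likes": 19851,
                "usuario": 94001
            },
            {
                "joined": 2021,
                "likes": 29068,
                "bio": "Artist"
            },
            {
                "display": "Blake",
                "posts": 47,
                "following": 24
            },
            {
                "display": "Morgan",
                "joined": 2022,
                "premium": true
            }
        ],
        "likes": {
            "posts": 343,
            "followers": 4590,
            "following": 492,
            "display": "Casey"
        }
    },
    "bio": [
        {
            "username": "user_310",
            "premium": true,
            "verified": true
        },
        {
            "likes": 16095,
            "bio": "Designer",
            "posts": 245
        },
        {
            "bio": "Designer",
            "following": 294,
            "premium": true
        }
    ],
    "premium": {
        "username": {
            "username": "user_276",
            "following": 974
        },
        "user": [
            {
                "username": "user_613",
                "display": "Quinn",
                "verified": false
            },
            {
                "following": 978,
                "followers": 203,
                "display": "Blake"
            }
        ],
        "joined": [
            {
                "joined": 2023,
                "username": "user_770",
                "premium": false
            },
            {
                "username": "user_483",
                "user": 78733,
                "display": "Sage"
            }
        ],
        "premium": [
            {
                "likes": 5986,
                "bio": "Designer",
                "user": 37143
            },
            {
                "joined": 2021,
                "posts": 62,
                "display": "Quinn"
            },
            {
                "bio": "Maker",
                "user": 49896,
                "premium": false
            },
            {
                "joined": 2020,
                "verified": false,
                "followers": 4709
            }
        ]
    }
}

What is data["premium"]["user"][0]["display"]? "Quinn"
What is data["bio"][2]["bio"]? "Designer"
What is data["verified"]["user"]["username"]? "user_478"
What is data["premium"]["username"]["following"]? 974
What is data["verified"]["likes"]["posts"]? 343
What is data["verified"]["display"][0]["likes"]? 19851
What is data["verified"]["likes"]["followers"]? 4590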